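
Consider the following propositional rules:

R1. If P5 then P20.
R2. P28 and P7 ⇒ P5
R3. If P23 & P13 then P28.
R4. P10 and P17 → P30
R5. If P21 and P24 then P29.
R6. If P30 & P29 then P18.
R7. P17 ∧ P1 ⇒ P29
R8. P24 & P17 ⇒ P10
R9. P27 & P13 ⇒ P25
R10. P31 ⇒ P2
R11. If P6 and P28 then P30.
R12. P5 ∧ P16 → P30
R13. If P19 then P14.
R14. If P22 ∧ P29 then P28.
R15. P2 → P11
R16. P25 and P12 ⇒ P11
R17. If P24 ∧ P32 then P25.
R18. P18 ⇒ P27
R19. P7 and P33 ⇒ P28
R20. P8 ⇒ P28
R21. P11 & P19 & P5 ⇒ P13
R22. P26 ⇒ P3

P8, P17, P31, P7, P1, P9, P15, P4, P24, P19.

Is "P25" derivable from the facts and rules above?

P29  (by R7: P17, P1)
P10  (by R8: P24, P17)
P2  (by R10: P31)
P11  (by R15: P2)
P28  (by R20: P8)
P5  (by R2: P28, P7)
P30  (by R4: P10, P17)
P18  (by R6: P30, P29)
P27  (by R18: P18)
P13  (by R21: P11, P19, P5)
P25  (by R9: P27, P13)

Yes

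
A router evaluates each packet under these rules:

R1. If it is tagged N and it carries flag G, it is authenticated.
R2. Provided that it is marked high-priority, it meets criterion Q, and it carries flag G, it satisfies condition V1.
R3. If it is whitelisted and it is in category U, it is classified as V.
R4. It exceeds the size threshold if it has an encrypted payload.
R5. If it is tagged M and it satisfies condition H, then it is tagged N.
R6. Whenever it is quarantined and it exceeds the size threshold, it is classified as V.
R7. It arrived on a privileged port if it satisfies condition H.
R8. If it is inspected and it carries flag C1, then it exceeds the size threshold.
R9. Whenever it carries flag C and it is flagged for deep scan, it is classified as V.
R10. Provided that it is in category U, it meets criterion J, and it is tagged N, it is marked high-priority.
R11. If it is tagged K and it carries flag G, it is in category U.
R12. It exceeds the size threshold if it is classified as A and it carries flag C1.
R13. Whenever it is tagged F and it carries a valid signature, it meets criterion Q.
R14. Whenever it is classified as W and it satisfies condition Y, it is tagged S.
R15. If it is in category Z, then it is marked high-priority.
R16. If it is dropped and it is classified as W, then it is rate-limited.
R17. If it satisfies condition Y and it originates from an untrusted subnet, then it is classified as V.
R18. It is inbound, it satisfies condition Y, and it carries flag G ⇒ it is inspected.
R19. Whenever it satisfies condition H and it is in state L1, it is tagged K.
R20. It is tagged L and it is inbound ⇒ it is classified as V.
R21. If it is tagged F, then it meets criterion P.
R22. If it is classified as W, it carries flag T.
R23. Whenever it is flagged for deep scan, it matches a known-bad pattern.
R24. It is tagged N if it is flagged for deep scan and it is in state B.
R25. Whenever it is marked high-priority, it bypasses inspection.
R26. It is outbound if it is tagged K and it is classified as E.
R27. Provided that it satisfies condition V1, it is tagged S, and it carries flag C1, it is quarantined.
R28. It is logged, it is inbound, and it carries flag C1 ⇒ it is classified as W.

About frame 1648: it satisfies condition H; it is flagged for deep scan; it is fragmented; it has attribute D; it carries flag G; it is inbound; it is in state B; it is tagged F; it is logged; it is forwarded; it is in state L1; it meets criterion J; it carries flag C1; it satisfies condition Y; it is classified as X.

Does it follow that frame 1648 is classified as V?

No

Forward chaining from the given facts derives: arrived on a privileged port, is inspected, is tagged K, meets criterion P, matches a known-bad pattern, is tagged N, is classified as W, is authenticated, exceeds the size threshold, is in category U, is tagged S, carries flag T, is marked high-priority, bypasses inspection.
Rules concluding "it is classified as V": R3 needs "it is whitelisted"; R6 needs "it is quarantined"; R9 needs "it carries flag C"; R17 needs "it originates from an untrusted subnet"; R20 needs "it is tagged L" — none of these are established.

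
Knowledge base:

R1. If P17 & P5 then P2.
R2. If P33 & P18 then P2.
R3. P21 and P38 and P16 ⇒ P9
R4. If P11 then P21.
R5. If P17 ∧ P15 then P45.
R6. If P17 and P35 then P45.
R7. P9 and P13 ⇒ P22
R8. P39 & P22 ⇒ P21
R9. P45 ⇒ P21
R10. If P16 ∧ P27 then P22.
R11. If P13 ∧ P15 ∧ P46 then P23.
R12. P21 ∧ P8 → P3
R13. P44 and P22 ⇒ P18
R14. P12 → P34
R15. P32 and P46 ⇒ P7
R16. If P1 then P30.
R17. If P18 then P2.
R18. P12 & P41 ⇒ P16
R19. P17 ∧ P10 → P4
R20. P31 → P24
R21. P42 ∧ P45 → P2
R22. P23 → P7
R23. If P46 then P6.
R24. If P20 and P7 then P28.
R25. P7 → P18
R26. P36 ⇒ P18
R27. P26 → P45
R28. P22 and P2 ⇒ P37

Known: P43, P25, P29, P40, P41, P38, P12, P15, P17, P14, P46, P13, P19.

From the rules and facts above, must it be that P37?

Yes

P45  (by R5: P17, P15)
P21  (by R9: P45)
P23  (by R11: P13, P15, P46)
P16  (by R18: P12, P41)
P7  (by R22: P23)
P18  (by R25: P7)
P9  (by R3: P21, P38, P16)
P22  (by R7: P9, P13)
P2  (by R17: P18)
P37  (by R28: P22, P2)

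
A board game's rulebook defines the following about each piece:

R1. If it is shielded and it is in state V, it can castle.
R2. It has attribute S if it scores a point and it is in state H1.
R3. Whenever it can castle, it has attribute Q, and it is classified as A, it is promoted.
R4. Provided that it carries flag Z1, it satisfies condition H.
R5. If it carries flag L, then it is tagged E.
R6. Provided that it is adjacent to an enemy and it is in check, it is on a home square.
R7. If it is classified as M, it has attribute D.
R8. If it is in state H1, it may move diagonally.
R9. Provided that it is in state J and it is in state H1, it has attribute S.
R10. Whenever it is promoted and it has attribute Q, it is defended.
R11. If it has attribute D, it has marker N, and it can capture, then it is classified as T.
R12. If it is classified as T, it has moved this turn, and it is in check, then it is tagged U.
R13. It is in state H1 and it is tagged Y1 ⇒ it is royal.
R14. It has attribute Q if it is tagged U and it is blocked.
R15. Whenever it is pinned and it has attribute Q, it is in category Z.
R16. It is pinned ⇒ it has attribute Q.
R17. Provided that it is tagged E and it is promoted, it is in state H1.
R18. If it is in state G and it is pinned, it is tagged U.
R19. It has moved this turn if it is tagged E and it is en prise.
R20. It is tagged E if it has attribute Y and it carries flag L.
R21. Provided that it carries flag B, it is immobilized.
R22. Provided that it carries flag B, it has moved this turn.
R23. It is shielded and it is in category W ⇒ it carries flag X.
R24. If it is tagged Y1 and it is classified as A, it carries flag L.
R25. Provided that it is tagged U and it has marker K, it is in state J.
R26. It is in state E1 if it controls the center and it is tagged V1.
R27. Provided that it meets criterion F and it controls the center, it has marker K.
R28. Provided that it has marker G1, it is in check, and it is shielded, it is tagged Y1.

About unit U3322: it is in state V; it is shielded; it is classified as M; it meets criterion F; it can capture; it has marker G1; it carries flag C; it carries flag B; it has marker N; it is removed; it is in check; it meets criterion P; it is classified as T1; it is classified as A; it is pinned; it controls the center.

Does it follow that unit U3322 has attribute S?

Yes

By R1 (it is shielded, it is in state V): it can castle.
By R7 (it is classified as M): it has attribute D.
By R11 (it has attribute D, it has marker N, it can capture): it is classified as T.
By R16 (it is pinned): it has attribute Q.
By R22 (it carries flag B): it has moved this turn.
By R27 (it meets criterion F, it controls the center): it has marker K.
By R28 (it has marker G1, it is in check, it is shielded): it is tagged Y1.
By R3 (it can castle, it has attribute Q, it is classified as A): it is promoted.
By R12 (it is classified as T, it has moved this turn, it is in check): it is tagged U.
By R24 (it is tagged Y1, it is classified as A): it carries flag L.
By R25 (it is tagged U, it has marker K): it is in state J.
By R5 (it carries flag L): it is tagged E.
By R17 (it is tagged E, it is promoted): it is in state H1.
By R9 (it is in state J, it is in state H1): it has attribute S.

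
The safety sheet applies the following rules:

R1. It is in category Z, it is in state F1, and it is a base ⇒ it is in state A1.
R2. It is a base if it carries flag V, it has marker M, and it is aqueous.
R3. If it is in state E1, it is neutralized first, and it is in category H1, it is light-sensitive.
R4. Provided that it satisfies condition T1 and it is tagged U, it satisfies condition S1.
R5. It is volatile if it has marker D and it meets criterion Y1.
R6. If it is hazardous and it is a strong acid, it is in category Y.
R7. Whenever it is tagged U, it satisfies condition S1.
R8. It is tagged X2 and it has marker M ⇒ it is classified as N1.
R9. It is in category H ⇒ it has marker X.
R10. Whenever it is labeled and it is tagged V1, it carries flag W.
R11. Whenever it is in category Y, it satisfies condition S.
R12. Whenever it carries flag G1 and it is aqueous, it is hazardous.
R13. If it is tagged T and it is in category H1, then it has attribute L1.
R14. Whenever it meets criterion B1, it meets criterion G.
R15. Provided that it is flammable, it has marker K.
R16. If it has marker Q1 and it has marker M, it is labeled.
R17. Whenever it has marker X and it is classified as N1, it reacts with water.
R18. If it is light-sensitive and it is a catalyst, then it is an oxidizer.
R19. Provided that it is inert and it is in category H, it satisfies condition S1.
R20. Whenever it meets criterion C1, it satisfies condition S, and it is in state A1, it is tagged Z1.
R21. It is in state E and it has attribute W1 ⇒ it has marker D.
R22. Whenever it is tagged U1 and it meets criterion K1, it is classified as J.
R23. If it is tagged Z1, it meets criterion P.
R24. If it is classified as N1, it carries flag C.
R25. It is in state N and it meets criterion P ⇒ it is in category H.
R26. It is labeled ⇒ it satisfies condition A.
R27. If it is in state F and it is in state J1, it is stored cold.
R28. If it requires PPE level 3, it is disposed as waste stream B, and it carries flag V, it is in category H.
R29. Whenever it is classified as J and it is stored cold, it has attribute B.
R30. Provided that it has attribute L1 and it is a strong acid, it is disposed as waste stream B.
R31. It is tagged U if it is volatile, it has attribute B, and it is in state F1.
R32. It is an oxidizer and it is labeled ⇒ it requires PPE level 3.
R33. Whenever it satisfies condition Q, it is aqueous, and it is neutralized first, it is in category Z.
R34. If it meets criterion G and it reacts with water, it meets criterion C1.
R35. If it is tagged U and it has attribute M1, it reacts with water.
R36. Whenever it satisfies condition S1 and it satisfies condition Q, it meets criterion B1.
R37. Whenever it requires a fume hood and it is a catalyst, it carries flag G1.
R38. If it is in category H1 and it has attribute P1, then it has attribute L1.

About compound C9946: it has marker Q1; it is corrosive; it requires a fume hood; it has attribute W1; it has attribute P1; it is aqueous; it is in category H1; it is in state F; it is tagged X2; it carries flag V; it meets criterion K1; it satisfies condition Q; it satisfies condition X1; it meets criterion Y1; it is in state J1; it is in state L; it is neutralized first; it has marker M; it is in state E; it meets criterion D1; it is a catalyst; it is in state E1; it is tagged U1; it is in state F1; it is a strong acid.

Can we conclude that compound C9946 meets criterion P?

Yes

By R2 (it carries flag V, it has marker M, it is aqueous): it is a base.
By R3 (it is in state E1, it is neutralized first, it is in category H1): it is light-sensitive.
By R8 (it is tagged X2, it has marker M): it is classified as N1.
By R16 (it has marker Q1, it has marker M): it is labeled.
By R18 (it is light-sensitive, it is a catalyst): it is an oxidizer.
By R21 (it is in state E, it has attribute W1): it has marker D.
By R22 (it is tagged U1, it meets criterion K1): it is classified as J.
By R27 (it is in state F, it is in state J1): it is stored cold.
By R29 (it is classified as J, it is stored cold): it has attribute B.
By R32 (it is an oxidizer, it is labeled): it requires PPE level 3.
By R33 (it satisfies condition Q, it is aqueous, it is neutralized first): it is in category Z.
By R37 (it requires a fume hood, it is a catalyst): it carries flag G1.
By R38 (it is in category H1, it has attribute P1): it has attribute L1.
By R1 (it is in category Z, it is in state F1, it is a base): it is in state A1.
By R5 (it has marker D, it meets criterion Y1): it is volatile.
By R12 (it carries flag G1, it is aqueous): it is hazardous.
By R30 (it has attribute L1, it is a strong acid): it is disposed as waste stream B.
By R31 (it is volatile, it has attribute B, it is in state F1): it is tagged U.
By R6 (it is hazardous, it is a strong acid): it is in category Y.
By R7 (it is tagged U): it satisfies condition S1.
By R11 (it is in category Y): it satisfies condition S.
By R28 (it requires PPE level 3, it is disposed as waste stream B, it carries flag V): it is in category H.
By R36 (it satisfies condition S1, it satisfies condition Q): it meets criterion B1.
By R9 (it is in category H): it has marker X.
By R14 (it meets criterion B1): it meets criterion G.
By R17 (it has marker X, it is classified as N1): it reacts with water.
By R34 (it meets criterion G, it reacts with water): it meets criterion C1.
By R20 (it meets criterion C1, it satisfies condition S, it is in state A1): it is tagged Z1.
By R23 (it is tagged Z1): it meets criterion P.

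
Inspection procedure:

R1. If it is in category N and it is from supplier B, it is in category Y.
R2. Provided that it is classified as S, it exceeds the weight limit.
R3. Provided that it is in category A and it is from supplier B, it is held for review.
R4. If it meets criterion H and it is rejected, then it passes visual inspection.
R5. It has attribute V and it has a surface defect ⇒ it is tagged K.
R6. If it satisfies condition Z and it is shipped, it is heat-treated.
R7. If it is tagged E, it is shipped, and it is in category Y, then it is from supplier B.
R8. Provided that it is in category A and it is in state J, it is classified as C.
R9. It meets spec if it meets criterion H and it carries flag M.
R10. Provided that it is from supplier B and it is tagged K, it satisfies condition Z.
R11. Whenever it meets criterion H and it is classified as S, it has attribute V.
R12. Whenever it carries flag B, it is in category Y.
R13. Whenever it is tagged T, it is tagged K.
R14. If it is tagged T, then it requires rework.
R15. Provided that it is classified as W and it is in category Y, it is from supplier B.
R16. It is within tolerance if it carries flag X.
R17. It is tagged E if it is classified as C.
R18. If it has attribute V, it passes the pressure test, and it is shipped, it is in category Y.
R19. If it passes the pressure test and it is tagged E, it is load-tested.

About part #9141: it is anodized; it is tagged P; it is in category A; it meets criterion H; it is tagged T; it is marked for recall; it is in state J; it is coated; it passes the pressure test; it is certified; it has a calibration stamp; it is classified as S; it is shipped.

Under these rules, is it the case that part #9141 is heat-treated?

Yes

By R8 (it is in category A, it is in state J): it is classified as C.
By R11 (it meets criterion H, it is classified as S): it has attribute V.
By R13 (it is tagged T): it is tagged K.
By R17 (it is classified as C): it is tagged E.
By R18 (it has attribute V, it passes the pressure test, it is shipped): it is in category Y.
By R7 (it is tagged E, it is shipped, it is in category Y): it is from supplier B.
By R10 (it is from supplier B, it is tagged K): it satisfies condition Z.
By R6 (it satisfies condition Z, it is shipped): it is heat-treated.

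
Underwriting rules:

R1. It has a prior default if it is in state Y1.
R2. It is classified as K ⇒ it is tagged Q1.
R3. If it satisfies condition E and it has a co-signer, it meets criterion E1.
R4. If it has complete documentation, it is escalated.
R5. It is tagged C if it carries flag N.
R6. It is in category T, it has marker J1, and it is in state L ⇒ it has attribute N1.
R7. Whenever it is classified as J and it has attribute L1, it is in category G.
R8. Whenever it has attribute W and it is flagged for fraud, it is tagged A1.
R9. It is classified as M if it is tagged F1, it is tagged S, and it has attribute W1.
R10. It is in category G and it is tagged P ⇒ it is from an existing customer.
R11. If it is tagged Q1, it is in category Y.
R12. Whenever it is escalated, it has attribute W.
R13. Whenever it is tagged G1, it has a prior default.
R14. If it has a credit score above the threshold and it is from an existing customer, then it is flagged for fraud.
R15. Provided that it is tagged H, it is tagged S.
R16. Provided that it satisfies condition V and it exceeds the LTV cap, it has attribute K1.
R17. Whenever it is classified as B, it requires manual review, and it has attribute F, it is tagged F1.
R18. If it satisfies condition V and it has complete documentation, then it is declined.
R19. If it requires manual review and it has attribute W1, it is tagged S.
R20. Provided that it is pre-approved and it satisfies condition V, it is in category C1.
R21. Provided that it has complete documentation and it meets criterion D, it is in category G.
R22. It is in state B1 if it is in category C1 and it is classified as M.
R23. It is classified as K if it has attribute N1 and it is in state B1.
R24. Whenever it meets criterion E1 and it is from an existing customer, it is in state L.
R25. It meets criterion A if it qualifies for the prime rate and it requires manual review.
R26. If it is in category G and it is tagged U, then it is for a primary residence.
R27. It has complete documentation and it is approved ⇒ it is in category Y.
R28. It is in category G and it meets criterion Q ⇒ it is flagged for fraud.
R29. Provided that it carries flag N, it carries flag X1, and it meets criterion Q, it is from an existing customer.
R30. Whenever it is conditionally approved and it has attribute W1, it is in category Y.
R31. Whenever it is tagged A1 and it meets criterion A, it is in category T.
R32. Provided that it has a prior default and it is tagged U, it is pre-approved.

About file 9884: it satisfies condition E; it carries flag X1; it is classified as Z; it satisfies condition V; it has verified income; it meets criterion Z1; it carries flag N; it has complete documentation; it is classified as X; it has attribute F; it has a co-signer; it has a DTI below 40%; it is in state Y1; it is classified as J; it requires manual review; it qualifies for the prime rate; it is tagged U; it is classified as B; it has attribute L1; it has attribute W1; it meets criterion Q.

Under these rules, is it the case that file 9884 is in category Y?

No

Forward chaining from the given facts derives: has a prior default, meets criterion E1, is escalated, is tagged C, is in category G, has attribute W, is tagged F1, is declined, is tagged S, meets criterion A, is for a primary residence, is flagged for fraud, is from an existing customer, is pre-approved, is tagged A1, is classified as M, is in category C1, is in state B1, is in state L, is in category T.
Rules concluding "it is in category Y": R11 needs "it is tagged Q1"; R27 needs "it is approved"; R30 needs "it is conditionally approved" — none of these are established.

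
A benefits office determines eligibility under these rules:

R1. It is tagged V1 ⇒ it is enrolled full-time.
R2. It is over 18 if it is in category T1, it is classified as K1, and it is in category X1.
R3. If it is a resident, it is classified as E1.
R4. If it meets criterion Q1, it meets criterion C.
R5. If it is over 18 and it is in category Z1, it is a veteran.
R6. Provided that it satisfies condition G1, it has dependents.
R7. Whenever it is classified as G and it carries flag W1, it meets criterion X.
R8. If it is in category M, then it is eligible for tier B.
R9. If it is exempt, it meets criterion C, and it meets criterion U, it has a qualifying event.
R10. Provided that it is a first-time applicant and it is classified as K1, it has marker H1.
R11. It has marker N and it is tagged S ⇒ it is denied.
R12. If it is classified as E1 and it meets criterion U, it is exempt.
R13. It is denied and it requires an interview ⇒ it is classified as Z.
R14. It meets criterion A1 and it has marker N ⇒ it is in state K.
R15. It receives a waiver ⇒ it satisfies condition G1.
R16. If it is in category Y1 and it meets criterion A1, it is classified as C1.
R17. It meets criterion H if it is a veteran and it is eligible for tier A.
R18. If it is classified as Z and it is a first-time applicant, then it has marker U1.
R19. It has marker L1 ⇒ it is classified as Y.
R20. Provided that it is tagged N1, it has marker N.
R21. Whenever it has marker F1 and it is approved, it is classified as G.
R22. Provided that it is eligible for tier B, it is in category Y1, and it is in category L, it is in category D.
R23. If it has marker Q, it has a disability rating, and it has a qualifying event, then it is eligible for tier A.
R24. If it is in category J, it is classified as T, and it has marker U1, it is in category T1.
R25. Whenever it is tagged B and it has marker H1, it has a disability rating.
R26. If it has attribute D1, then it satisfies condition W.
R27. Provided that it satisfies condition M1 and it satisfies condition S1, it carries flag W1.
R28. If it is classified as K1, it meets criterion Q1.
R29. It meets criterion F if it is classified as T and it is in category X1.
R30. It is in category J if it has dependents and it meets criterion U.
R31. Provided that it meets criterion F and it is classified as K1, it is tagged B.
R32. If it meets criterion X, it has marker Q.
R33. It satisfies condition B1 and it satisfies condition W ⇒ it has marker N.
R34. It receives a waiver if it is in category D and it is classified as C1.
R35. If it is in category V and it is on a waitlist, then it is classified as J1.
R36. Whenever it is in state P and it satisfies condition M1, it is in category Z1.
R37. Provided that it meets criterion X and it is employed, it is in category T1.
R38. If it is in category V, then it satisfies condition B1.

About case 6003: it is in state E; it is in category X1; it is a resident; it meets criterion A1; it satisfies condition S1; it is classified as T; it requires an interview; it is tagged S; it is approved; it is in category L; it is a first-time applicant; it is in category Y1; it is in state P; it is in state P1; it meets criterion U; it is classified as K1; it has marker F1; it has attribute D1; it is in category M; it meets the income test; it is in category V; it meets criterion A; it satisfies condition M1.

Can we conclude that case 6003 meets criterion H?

Yes

By R3 (it is a resident): it is classified as E1.
By R8 (it is in category M): it is eligible for tier B.
By R10 (it is a first-time applicant, it is classified as K1): it has marker H1.
By R12 (it is classified as E1, it meets criterion U): it is exempt.
By R16 (it is in category Y1, it meets criterion A1): it is classified as C1.
By R21 (it has marker F1, it is approved): it is classified as G.
By R22 (it is eligible for tier B, it is in category Y1, it is in category L): it is in category D.
By R26 (it has attribute D1): it satisfies condition W.
By R27 (it satisfies condition M1, it satisfies condition S1): it carries flag W1.
By R28 (it is classified as K1): it meets criterion Q1.
By R29 (it is classified as T, it is in category X1): it meets criterion F.
By R31 (it meets criterion F, it is classified as K1): it is tagged B.
By R34 (it is in category D, it is classified as C1): it receives a waiver.
By R36 (it is in state P, it satisfies condition M1): it is in category Z1.
By R38 (it is in category V): it satisfies condition B1.
By R4 (it meets criterion Q1): it meets criterion C.
By R7 (it is classified as G, it carries flag W1): it meets criterion X.
By R9 (it is exempt, it meets criterion C, it meets criterion U): it has a qualifying event.
By R15 (it receives a waiver): it satisfies condition G1.
By R25 (it is tagged B, it has marker H1): it has a disability rating.
By R32 (it meets criterion X): it has marker Q.
By R33 (it satisfies condition B1, it satisfies condition W): it has marker N.
By R6 (it satisfies condition G1): it has dependents.
By R11 (it has marker N, it is tagged S): it is denied.
By R13 (it is denied, it requires an interview): it is classified as Z.
By R18 (it is classified as Z, it is a first-time applicant): it has marker U1.
By R23 (it has marker Q, it has a disability rating, it has a qualifying event): it is eligible for tier A.
By R30 (it has dependents, it meets criterion U): it is in category J.
By R24 (it is in category J, it is classified as T, it has marker U1): it is in category T1.
By R2 (it is in category T1, it is classified as K1, it is in category X1): it is over 18.
By R5 (it is over 18, it is in category Z1): it is a veteran.
By R17 (it is a veteran, it is eligible for tier A): it meets criterion H.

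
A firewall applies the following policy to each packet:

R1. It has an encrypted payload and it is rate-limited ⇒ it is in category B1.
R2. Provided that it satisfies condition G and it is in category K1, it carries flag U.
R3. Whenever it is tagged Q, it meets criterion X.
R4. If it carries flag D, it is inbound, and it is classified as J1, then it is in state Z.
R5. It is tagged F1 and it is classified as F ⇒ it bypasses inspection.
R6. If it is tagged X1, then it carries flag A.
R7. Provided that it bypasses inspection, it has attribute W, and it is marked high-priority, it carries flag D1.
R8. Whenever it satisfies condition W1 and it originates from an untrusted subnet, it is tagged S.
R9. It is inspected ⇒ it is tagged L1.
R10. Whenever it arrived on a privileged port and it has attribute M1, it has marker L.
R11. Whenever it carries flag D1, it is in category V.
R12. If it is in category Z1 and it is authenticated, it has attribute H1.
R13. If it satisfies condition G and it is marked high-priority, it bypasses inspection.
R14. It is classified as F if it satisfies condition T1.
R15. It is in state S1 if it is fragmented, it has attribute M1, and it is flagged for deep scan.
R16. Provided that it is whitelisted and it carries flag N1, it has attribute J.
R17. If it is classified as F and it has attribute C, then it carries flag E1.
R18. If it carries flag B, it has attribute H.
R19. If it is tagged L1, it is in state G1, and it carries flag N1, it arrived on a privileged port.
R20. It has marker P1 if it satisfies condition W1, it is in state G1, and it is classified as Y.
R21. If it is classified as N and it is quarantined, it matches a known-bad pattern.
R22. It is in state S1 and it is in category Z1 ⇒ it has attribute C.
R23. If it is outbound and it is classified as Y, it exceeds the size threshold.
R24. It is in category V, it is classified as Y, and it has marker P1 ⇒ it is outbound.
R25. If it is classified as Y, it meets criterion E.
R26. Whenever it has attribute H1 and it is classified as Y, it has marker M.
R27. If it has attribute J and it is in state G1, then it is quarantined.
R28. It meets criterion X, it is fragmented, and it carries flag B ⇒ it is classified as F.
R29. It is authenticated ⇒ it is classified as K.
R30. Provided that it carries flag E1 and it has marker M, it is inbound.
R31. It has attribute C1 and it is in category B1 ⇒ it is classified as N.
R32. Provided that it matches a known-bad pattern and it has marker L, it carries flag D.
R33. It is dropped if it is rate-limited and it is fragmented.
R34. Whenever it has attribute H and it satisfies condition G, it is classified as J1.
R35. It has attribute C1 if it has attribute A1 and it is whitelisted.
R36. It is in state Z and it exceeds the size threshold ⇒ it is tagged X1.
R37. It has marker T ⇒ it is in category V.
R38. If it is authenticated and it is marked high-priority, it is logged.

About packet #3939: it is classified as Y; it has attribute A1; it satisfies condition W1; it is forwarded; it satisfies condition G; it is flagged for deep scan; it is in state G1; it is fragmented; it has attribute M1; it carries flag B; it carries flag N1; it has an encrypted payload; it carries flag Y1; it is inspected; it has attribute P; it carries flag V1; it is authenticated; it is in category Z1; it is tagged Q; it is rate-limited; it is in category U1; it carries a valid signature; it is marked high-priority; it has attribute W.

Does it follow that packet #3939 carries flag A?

Forward chaining from the given facts derives: is in category B1, meets criterion X, is tagged L1, has attribute H1, bypasses inspection, is in state S1, has attribute H, arrived on a privileged port, has marker P1, has attribute C, meets criterion E, has marker M, is classified as F, is classified as K, is dropped, is classified as J1, is logged, carries flag D1, has marker L, is in category V, carries flag E1, is outbound, is inbound, exceeds the size threshold.
The only rule concluding "it carries flag A" is R6, which needs "it is tagged X1"; that is never established.

No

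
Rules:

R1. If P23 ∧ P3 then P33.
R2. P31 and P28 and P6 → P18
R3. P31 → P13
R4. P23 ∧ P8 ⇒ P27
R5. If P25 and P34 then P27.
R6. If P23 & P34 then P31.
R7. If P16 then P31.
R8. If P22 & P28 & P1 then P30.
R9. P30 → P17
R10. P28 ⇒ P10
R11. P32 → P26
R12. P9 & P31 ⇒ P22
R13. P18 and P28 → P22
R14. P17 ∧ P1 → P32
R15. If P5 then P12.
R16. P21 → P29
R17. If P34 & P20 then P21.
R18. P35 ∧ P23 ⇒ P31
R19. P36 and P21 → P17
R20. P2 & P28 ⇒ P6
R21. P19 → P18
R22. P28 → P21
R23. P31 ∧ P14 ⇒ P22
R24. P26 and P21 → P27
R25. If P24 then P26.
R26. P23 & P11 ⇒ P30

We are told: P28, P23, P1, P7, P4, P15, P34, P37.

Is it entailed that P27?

No

Forward chaining from the given facts derives: P31, P10, P21, P13, P29.
Rules concluding P27: R4 needs P8; R5 needs P25; R24 needs P26 — none of these are established.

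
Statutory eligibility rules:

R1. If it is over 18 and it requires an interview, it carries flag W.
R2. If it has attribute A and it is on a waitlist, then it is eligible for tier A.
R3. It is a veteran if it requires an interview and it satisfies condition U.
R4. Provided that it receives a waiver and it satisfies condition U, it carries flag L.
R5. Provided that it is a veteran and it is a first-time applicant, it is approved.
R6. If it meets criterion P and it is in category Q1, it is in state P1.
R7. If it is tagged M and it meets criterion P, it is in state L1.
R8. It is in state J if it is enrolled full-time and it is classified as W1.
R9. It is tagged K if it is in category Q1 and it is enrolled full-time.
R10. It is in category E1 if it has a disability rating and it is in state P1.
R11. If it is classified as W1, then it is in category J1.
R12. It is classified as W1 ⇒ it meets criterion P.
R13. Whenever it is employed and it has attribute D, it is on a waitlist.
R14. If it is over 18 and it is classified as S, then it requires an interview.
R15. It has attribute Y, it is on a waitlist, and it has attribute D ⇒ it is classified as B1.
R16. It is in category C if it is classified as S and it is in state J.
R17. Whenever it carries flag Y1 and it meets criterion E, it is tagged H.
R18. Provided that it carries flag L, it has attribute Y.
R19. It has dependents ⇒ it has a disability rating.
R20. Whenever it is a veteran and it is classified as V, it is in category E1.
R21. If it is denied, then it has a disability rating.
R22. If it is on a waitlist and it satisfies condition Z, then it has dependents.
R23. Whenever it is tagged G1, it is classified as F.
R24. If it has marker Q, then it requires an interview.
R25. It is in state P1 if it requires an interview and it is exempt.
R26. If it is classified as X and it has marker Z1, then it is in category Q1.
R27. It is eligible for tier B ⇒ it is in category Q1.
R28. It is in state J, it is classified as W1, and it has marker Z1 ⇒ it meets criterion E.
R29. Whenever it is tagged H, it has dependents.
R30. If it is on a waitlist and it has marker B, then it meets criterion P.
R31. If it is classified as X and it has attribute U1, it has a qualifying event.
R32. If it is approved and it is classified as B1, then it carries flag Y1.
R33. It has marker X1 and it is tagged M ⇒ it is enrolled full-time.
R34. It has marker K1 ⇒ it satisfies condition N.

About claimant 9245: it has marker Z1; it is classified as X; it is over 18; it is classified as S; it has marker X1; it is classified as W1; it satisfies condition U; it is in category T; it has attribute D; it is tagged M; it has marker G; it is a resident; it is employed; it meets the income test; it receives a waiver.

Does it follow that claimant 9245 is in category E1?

No

Forward chaining from the given facts derives: carries flag L, is in category J1, meets criterion P, is on a waitlist, requires an interview, has attribute Y, is in category Q1, is enrolled full-time, carries flag W, is a veteran, is in state P1, is in state L1, is in state J, is tagged K, is classified as B1, is in category C, meets criterion E.
Rules concluding "it is in category E1": R10 needs "it has a disability rating"; R20 needs "it is classified as V" — none of these are established.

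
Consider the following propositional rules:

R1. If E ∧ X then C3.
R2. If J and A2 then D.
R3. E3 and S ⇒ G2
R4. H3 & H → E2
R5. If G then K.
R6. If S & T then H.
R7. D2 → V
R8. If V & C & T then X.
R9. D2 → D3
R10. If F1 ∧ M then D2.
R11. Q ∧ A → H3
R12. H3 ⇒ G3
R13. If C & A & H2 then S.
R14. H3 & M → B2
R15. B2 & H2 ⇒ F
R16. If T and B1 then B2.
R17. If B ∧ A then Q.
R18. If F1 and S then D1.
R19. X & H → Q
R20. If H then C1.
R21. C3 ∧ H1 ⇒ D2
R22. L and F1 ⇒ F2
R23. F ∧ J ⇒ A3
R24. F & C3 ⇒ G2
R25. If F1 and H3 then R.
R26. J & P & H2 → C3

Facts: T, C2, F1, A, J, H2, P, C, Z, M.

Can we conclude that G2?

D2  (by R10: F1, M)
S  (by R13: C, A, H2)
C3  (by R26: J, P, H2)
H  (by R6: S, T)
V  (by R7: D2)
X  (by R8: V, C, T)
Q  (by R19: X, H)
H3  (by R11: Q, A)
B2  (by R14: H3, M)
F  (by R15: B2, H2)
G2  (by R24: F, C3)

Yes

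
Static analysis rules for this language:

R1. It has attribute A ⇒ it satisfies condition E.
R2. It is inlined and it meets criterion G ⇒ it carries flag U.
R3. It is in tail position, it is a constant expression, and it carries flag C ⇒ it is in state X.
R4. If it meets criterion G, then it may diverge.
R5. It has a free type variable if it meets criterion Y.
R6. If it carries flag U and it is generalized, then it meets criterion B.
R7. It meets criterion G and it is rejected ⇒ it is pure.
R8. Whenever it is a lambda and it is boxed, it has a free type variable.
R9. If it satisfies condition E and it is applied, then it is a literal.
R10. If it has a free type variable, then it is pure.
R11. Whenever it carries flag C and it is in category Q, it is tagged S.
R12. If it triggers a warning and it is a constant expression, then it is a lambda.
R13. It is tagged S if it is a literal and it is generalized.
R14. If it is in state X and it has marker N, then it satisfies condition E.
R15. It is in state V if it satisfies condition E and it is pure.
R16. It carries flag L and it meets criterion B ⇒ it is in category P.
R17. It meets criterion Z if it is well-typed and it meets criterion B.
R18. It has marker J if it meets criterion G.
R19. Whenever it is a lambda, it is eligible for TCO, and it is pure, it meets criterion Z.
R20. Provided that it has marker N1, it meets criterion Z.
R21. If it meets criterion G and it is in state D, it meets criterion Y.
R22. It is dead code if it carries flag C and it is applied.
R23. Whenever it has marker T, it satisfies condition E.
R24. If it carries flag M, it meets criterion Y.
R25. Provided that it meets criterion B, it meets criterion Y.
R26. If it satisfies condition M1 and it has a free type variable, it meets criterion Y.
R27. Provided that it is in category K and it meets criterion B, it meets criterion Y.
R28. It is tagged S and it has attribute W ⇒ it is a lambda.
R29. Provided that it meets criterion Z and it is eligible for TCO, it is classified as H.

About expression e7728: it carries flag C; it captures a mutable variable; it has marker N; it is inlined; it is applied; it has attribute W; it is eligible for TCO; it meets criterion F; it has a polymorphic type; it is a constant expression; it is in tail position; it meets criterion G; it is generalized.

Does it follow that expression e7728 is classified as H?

By R2 (it is inlined, it meets criterion G): it carries flag U.
By R3 (it is in tail position, it is a constant expression, it carries flag C): it is in state X.
By R6 (it carries flag U, it is generalized): it meets criterion B.
By R14 (it is in state X, it has marker N): it satisfies condition E.
By R25 (it meets criterion B): it meets criterion Y.
By R5 (it meets criterion Y): it has a free type variable.
By R9 (it satisfies condition E, it is applied): it is a literal.
By R10 (it has a free type variable): it is pure.
By R13 (it is a literal, it is generalized): it is tagged S.
By R28 (it is tagged S, it has attribute W): it is a lambda.
By R19 (it is a lambda, it is eligible for TCO, it is pure): it meets criterion Z.
By R29 (it meets criterion Z, it is eligible for TCO): it is classified as H.

Yes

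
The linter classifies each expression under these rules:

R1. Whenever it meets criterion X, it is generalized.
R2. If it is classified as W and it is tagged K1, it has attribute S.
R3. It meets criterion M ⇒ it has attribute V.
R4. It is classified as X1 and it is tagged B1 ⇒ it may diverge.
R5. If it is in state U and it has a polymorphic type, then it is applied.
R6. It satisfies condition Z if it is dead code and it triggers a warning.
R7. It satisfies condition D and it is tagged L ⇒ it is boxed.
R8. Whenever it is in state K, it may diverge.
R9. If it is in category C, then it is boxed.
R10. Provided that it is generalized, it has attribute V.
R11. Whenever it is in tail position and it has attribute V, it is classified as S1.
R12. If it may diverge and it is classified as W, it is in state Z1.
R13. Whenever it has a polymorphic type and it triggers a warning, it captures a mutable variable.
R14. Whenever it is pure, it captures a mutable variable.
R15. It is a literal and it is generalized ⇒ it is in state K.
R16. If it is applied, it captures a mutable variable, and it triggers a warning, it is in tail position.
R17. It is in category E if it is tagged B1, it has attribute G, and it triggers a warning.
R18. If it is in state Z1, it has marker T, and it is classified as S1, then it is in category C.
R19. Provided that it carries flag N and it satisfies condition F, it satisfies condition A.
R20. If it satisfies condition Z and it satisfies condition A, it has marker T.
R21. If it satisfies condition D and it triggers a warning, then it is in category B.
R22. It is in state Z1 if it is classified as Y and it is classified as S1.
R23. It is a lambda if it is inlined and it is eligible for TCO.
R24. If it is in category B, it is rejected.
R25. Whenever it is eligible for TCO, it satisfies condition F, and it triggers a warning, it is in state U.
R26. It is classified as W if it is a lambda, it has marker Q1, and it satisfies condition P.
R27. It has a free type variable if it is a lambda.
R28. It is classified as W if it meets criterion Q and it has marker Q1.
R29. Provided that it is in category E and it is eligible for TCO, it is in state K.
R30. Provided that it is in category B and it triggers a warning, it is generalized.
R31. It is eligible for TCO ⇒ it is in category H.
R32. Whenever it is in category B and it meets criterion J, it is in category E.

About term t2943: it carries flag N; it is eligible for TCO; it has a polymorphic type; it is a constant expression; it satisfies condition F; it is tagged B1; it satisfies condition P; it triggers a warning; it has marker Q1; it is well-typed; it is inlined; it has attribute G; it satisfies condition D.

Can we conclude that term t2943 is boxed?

Forward chaining from the given facts derives: captures a mutable variable, is in category E, satisfies condition A, is in category B, is a lambda, is rejected, is in state U, is classified as W, has a free type variable, is in state K, is generalized, is in category H, is applied, may diverge, has attribute V, is in state Z1, is in tail position, is classified as S1.
Rules concluding "it is boxed": R7 needs "it is tagged L"; R9 needs "it is in category C" — none of these are established.

No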